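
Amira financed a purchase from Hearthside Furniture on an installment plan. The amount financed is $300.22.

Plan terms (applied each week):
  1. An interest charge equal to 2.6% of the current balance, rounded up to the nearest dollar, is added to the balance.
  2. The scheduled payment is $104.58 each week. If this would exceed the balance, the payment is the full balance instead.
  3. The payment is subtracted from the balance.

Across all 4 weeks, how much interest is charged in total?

$18.00

Week 1: opening $300.22; interest $8.00 → $308.22; payment $104.58; balance $203.64
Week 2: opening $203.64; interest $6.00 → $209.64; payment $104.58; balance $105.06
Week 3: opening $105.06; interest $3.00 → $108.06; payment $104.58; balance $3.48
Week 4: opening $3.48; interest $1.00 → $4.48; payment $4.48; balance $0.00
Total interest: $8.00 + $6.00 + $3.00 + $1.00 = $18.00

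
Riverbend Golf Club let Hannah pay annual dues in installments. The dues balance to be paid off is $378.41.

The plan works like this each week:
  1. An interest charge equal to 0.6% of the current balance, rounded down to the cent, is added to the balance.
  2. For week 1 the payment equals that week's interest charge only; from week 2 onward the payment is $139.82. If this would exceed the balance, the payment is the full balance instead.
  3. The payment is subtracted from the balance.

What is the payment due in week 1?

Week 1: $378.41 +$2.27 interest = $380.68; pay $2.27 → $378.41

$2.27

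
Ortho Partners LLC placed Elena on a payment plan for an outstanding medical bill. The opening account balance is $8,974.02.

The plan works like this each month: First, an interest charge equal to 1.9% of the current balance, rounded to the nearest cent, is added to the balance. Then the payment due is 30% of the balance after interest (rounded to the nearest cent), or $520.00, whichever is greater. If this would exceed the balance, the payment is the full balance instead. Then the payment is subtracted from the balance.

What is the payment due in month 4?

$995.63

Month 1: opening $8,974.02; interest $170.51 → $9,144.53; payment $2,743.36; balance $6,401.17
Month 2: opening $6,401.17; interest $121.62 → $6,522.79; payment $1,956.84; balance $4,565.95
Month 3: opening $4,565.95; interest $86.75 → $4,652.70; payment $1,395.81; balance $3,256.89
Month 4: opening $3,256.89; interest $61.88 → $3,318.77; payment $995.63; balance $2,323.14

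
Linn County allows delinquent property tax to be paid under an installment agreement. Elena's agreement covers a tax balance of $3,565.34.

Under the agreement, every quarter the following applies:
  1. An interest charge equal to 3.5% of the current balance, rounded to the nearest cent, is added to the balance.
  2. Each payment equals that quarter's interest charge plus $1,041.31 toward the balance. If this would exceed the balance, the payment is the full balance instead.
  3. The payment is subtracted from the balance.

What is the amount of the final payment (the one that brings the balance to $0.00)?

Quarter 1: opening $3,565.34; interest $124.79 → $3,690.13; payment $1,166.10; balance $2,524.03
Quarter 2: opening $2,524.03; interest $88.34 → $2,612.37; payment $1,129.65; balance $1,482.72
Quarter 3: opening $1,482.72; interest $51.90 → $1,534.62; payment $1,093.21; balance $441.41
Quarter 4: opening $441.41; interest $15.45 → $456.86; payment $456.86; balance $0.00

$456.86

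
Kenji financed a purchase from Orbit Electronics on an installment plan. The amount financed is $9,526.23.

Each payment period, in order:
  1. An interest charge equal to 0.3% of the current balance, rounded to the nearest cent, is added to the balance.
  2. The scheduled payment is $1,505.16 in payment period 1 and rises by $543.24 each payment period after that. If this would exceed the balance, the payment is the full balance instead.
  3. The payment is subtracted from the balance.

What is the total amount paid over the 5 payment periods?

Payment period 1: opening $9,526.23; interest $28.58 → $9,554.81; payment $1,505.16; balance $8,049.65
Payment period 2: opening $8,049.65; interest $24.15 → $8,073.80; payment $2,048.40; balance $6,025.40
Payment period 3: opening $6,025.40; interest $18.08 → $6,043.48; payment $2,591.64; balance $3,451.84
Payment period 4: opening $3,451.84; interest $10.36 → $3,462.20; payment $3,134.88; balance $327.32
Payment period 5: opening $327.32; interest $0.98 → $328.30; payment $328.30; balance $0.00
Total paid: $9,608.38

$9,608.38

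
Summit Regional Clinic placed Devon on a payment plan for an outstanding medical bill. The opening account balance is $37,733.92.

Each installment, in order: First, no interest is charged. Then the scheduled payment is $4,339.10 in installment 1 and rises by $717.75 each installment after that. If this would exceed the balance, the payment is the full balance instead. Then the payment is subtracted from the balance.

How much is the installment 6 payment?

Installment 1: opening $37,733.92; payment $4,339.10; balance $33,394.82
Installment 2: opening $33,394.82; payment $5,056.85; balance $28,337.97
Installment 3: opening $28,337.97; payment $5,774.60; balance $22,563.37
Installment 4: opening $22,563.37; payment $6,492.35; balance $16,071.02
Installment 5: opening $16,071.02; payment $7,210.10; balance $8,860.92
Installment 6: opening $8,860.92; payment $7,927.85; balance $933.07

$7,927.85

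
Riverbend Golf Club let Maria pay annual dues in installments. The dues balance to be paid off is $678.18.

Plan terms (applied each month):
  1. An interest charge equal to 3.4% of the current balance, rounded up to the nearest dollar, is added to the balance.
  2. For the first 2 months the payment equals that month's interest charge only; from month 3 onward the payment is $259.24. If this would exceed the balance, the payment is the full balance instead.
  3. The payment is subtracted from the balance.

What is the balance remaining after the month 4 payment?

# | Opening | Interest | Payment | End bal
1 | $678.18 | $24.00 | $24.00 | $678.18
2 | $678.18 | $24.00 | $24.00 | $678.18
3 | $678.18 | $24.00 | $259.24 | $442.94
4 | $442.94 | $16.00 | $259.24 | $199.70

$199.70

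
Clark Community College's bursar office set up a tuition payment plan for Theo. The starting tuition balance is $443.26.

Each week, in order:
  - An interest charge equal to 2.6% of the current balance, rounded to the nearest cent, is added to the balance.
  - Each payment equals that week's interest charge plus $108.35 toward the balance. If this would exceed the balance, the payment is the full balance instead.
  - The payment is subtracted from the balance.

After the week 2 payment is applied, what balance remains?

$226.56

Week 1: opening $443.26; interest $11.52 → $454.78; payment $119.87; balance $334.91
Week 2: opening $334.91; interest $8.71 → $343.62; payment $117.06; balance $226.56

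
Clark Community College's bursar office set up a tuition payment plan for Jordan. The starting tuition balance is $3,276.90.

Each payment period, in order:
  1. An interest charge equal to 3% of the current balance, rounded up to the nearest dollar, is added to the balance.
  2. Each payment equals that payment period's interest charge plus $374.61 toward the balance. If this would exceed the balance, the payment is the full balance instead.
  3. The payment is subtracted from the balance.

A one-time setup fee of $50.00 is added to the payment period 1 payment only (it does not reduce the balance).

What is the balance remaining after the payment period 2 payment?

Payment period 1: $3,276.90 +$99.00 interest = $3,375.90; pay $473.61 (+ $50.00 fee) → $2,902.29
Payment period 2: $2,902.29 +$88.00 interest = $2,990.29; pay $462.61 → $2,527.68

$2,527.68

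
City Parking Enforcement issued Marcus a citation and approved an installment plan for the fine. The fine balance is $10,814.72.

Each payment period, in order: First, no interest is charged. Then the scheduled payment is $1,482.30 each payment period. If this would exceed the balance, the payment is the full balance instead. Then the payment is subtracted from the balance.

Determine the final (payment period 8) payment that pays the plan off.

$438.62

Payment period 1: opening $10,814.72; payment $1,482.30; balance $9,332.42
Payment period 2: opening $9,332.42; payment $1,482.30; balance $7,850.12
Payment period 3: opening $7,850.12; payment $1,482.30; balance $6,367.82
Payment period 4: opening $6,367.82; payment $1,482.30; balance $4,885.52
Payment period 5: opening $4,885.52; payment $1,482.30; balance $3,403.22
Payment period 6: opening $3,403.22; payment $1,482.30; balance $1,920.92
Payment period 7: opening $1,920.92; payment $1,482.30; balance $438.62
Payment period 8: opening $438.62; payment $438.62; balance $0.00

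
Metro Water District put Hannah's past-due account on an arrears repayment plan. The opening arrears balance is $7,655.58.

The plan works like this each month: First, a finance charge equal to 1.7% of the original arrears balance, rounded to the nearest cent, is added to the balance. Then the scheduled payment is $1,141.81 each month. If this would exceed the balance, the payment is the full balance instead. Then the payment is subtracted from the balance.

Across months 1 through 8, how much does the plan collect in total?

$8,696.70

Month 1: opening $7,655.58; interest $130.14 → $7,785.72; payment $1,141.81; balance $6,643.91
Month 2: opening $6,643.91; interest $130.14 → $6,774.05; payment $1,141.81; balance $5,632.24
Month 3: opening $5,632.24; interest $130.14 → $5,762.38; payment $1,141.81; balance $4,620.57
Month 4: opening $4,620.57; interest $130.14 → $4,750.71; payment $1,141.81; balance $3,608.90
Month 5: opening $3,608.90; interest $130.14 → $3,739.04; payment $1,141.81; balance $2,597.23
Month 6: opening $2,597.23; interest $130.14 → $2,727.37; payment $1,141.81; balance $1,585.56
Month 7: opening $1,585.56; interest $130.14 → $1,715.70; payment $1,141.81; balance $573.89
Month 8: opening $573.89; interest $130.14 → $704.03; payment $704.03; balance $0.00
Total paid: $8,696.70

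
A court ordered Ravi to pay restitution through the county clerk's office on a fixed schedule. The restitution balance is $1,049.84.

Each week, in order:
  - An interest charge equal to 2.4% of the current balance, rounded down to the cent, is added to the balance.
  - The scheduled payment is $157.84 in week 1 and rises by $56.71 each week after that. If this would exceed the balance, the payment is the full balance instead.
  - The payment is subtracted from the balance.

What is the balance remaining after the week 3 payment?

$470.78

Week 1: opening $1,049.84; interest $25.19 → $1,075.03; payment $157.84; balance $917.19
Week 2: opening $917.19; interest $22.01 → $939.20; payment $214.55; balance $724.65
Week 3: opening $724.65; interest $17.39 → $742.04; payment $271.26; balance $470.78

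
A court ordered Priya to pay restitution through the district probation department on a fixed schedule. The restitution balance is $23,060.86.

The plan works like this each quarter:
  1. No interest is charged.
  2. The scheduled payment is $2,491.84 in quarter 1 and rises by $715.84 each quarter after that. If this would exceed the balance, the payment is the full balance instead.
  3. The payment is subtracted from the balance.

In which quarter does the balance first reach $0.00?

6

# | Opening | Payment | End bal
1 | $23,060.86 | $2,491.84 | $20,569.02
2 | $20,569.02 | $3,207.68 | $17,361.34
3 | $17,361.34 | $3,923.52 | $13,437.82
4 | $13,437.82 | $4,639.36 | $8,798.46
5 | $8,798.46 | $5,355.20 | $3,443.26
6 | $3,443.26 | $3,443.26 | $0.00
Balance reaches $0.00 in quarter 6.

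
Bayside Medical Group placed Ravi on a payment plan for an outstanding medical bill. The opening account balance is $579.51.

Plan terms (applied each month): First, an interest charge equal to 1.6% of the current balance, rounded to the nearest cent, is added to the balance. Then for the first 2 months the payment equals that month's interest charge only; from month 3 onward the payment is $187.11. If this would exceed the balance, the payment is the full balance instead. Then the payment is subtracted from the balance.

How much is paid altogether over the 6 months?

$617.89

Month 1: opening $579.51; interest $9.27 → $588.78; payment $9.27; balance $579.51
Month 2: opening $579.51; interest $9.27 → $588.78; payment $9.27; balance $579.51
Month 3: opening $579.51; interest $9.27 → $588.78; payment $187.11; balance $401.67
Month 4: opening $401.67; interest $6.43 → $408.10; payment $187.11; balance $220.99
Month 5: opening $220.99; interest $3.54 → $224.53; payment $187.11; balance $37.42
Month 6: opening $37.42; interest $0.60 → $38.02; payment $38.02; balance $0.00
Total paid: $617.89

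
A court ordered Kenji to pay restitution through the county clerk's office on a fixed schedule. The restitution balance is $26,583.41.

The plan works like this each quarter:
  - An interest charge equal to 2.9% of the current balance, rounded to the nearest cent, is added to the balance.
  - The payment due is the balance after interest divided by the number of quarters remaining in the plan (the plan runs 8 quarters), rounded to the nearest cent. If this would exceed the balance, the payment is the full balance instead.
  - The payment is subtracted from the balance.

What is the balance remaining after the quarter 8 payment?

$0.00

# | Opening | Interest | Payment | End bal
1 | $26,583.41 | $770.92 | $3,419.29 | $23,935.04
2 | $23,935.04 | $694.12 | $3,518.45 | $21,110.71
3 | $21,110.71 | $612.21 | $3,620.49 | $18,102.43
4 | $18,102.43 | $524.97 | $3,725.48 | $14,901.92
5 | $14,901.92 | $432.16 | $3,833.52 | $11,500.56
6 | $11,500.56 | $333.52 | $3,944.69 | $7,889.39
7 | $7,889.39 | $228.79 | $4,059.09 | $4,059.09
8 | $4,059.09 | $117.71 | $4,176.80 | $0.00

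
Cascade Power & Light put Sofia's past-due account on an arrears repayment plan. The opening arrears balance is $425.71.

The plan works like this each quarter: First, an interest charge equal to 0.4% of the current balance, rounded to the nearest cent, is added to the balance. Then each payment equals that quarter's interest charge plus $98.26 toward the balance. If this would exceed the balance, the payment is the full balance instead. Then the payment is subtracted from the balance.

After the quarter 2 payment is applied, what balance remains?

$229.19

Quarter 1: opening $425.71; interest $1.70 → $427.41; payment $99.96; balance $327.45
Quarter 2: opening $327.45; interest $1.31 → $328.76; payment $99.57; balance $229.19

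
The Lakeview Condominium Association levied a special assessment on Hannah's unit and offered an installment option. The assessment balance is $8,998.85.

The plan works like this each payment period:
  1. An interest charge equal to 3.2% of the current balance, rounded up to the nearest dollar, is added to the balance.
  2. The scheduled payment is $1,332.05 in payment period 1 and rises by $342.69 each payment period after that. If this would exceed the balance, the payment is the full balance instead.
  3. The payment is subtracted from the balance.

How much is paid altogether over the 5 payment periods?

$9,984.85

Payment period 1: $8,998.85 +$288.00 interest = $9,286.85; pay $1,332.05 → $7,954.80
Payment period 2: $7,954.80 +$255.00 interest = $8,209.80; pay $1,674.74 → $6,535.06
Payment period 3: $6,535.06 +$210.00 interest = $6,745.06; pay $2,017.43 → $4,727.63
Payment period 4: $4,727.63 +$152.00 interest = $4,879.63; pay $2,360.12 → $2,519.51
Payment period 5: $2,519.51 +$81.00 interest = $2,600.51; pay $2,600.51 → $0.00
Total paid: $9,984.85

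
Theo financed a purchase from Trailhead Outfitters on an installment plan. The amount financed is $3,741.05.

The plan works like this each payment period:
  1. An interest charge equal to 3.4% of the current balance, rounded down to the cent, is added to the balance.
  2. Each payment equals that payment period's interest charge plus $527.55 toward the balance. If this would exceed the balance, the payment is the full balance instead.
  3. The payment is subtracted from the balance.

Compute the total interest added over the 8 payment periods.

$515.29

Payment period 1: $3,741.05 +$127.19 interest = $3,868.24; pay $654.74 → $3,213.50
Payment period 2: $3,213.50 +$109.25 interest = $3,322.75; pay $636.80 → $2,685.95
Payment period 3: $2,685.95 +$91.32 interest = $2,777.27; pay $618.87 → $2,158.40
Payment period 4: $2,158.40 +$73.38 interest = $2,231.78; pay $600.93 → $1,630.85
Payment period 5: $1,630.85 +$55.44 interest = $1,686.29; pay $582.99 → $1,103.30
Payment period 6: $1,103.30 +$37.51 interest = $1,140.81; pay $565.06 → $575.75
Payment period 7: $575.75 +$19.57 interest = $595.32; pay $547.12 → $48.20
Payment period 8: $48.20 +$1.63 interest = $49.83; pay $49.83 → $0.00
Total interest: $127.19 + $109.25 + $91.32 + $73.38 + $55.44 + $37.51 + $19.57 + $1.63 = $515.29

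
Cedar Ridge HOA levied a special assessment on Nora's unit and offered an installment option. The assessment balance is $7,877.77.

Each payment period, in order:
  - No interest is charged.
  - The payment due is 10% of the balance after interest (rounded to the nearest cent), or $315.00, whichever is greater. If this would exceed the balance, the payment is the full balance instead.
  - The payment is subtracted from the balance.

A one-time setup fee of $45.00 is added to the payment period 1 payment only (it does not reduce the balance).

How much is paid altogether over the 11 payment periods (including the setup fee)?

$5,500.76

Payment period 1: $7,877.77 − $787.78 (+ $45.00 fee) → $7,089.99
Payment period 2: $7,089.99 − $709.00 → $6,380.99
Payment period 3: $6,380.99 − $638.10 → $5,742.89
Payment period 4: $5,742.89 − $574.29 → $5,168.60
Payment period 5: $5,168.60 − $516.86 → $4,651.74
Payment period 6: $4,651.74 − $465.17 → $4,186.57
Payment period 7: $4,186.57 − $418.66 → $3,767.91
Payment period 8: $3,767.91 − $376.79 → $3,391.12
Payment period 9: $3,391.12 − $339.11 → $3,052.01
Payment period 10: $3,052.01 − $315.00 → $2,737.01
Payment period 11: $2,737.01 − $315.00 → $2,422.01
Total paid: $5,500.76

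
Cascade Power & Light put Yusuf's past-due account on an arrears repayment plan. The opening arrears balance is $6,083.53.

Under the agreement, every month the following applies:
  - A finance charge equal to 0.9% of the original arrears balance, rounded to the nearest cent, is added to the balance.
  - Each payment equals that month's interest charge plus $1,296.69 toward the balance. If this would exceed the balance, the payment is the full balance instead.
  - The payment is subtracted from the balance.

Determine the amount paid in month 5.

$951.52

# | Opening | Interest | Payment | End bal
1 | $6,083.53 | $54.75 | $1,351.44 | $4,786.84
2 | $4,786.84 | $54.75 | $1,351.44 | $3,490.15
3 | $3,490.15 | $54.75 | $1,351.44 | $2,193.46
4 | $2,193.46 | $54.75 | $1,351.44 | $896.77
5 | $896.77 | $54.75 | $951.52 | $0.00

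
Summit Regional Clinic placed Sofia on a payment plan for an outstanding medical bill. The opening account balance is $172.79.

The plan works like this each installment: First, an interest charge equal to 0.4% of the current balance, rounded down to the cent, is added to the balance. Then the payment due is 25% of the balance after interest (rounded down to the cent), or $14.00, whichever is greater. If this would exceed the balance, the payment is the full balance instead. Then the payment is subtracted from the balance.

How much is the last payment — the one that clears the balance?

Installment 1: $172.79 +$0.69 interest = $173.48; pay $43.37 → $130.11
Installment 2: $130.11 +$0.52 interest = $130.63; pay $32.65 → $97.98
Installment 3: $97.98 +$0.39 interest = $98.37; pay $24.59 → $73.78
Installment 4: $73.78 +$0.29 interest = $74.07; pay $18.51 → $55.56
Installment 5: $55.56 +$0.22 interest = $55.78; pay $14.00 → $41.78
Installment 6: $41.78 +$0.16 interest = $41.94; pay $14.00 → $27.94
Installment 7: $27.94 +$0.11 interest = $28.05; pay $14.00 → $14.05
Installment 8: $14.05 +$0.05 interest = $14.10; pay $14.00 → $0.10
Installment 9: $0.10 +$0.00 interest = $0.10; pay $0.10 → $0.00

$0.10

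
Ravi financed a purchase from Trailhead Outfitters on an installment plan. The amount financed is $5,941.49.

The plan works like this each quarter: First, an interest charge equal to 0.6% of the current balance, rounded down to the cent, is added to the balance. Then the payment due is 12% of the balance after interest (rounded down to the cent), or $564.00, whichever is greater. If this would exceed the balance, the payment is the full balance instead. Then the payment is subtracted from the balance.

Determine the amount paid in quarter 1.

$717.25

Quarter 1: opening $5,941.49; interest $35.64 → $5,977.13; payment $717.25; balance $5,259.88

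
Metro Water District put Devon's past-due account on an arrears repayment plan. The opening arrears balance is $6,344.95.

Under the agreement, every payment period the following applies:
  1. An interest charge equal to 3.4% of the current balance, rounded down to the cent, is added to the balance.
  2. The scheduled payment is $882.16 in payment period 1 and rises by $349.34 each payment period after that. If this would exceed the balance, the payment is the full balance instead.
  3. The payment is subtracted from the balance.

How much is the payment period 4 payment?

$1,930.18

Payment period 1: opening $6,344.95; interest $215.72 → $6,560.67; payment $882.16; balance $5,678.51
Payment period 2: opening $5,678.51; interest $193.06 → $5,871.57; payment $1,231.50; balance $4,640.07
Payment period 3: opening $4,640.07; interest $157.76 → $4,797.83; payment $1,580.84; balance $3,216.99
Payment period 4: opening $3,216.99; interest $109.37 → $3,326.36; payment $1,930.18; balance $1,396.18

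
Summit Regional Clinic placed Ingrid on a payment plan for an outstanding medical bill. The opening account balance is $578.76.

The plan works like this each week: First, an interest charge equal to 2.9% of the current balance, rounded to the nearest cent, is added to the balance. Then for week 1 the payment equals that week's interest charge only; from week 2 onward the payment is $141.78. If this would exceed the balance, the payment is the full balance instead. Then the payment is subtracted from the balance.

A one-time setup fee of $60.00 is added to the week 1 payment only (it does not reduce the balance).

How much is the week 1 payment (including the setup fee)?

Week 1: opening $578.76; interest $16.78 → $595.54; payment $16.78 (+ $60.00 fee); balance $578.76

$76.78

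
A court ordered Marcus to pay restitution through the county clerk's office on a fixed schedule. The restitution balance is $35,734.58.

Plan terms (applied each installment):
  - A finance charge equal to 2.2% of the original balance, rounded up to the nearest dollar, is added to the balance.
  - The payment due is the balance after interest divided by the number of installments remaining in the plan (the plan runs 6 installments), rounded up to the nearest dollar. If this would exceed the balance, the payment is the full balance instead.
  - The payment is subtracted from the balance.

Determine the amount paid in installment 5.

$7,097.00

Installment 1: $35,734.58 +$787.00 interest = $36,521.58; pay $6,087.00 → $30,434.58
Installment 2: $30,434.58 +$787.00 interest = $31,221.58; pay $6,245.00 → $24,976.58
Installment 3: $24,976.58 +$787.00 interest = $25,763.58; pay $6,441.00 → $19,322.58
Installment 4: $19,322.58 +$787.00 interest = $20,109.58; pay $6,704.00 → $13,405.58
Installment 5: $13,405.58 +$787.00 interest = $14,192.58; pay $7,097.00 → $7,095.58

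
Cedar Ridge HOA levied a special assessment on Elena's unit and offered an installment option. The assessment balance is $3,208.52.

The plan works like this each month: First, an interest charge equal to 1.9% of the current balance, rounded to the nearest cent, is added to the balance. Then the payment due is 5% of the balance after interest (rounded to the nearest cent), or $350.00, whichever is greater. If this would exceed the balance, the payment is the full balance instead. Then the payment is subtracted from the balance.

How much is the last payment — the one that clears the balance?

Month 1: opening $3,208.52; interest $60.96 → $3,269.48; payment $350.00; balance $2,919.48
Month 2: opening $2,919.48; interest $55.47 → $2,974.95; payment $350.00; balance $2,624.95
Month 3: opening $2,624.95; interest $49.87 → $2,674.82; payment $350.00; balance $2,324.82
Month 4: opening $2,324.82; interest $44.17 → $2,368.99; payment $350.00; balance $2,018.99
Month 5: opening $2,018.99; interest $38.36 → $2,057.35; payment $350.00; balance $1,707.35
Month 6: opening $1,707.35; interest $32.44 → $1,739.79; payment $350.00; balance $1,389.79
Month 7: opening $1,389.79; interest $26.41 → $1,416.20; payment $350.00; balance $1,066.20
Month 8: opening $1,066.20; interest $20.26 → $1,086.46; payment $350.00; balance $736.46
Month 9: opening $736.46; interest $13.99 → $750.45; payment $350.00; balance $400.45
Month 10: opening $400.45; interest $7.61 → $408.06; payment $350.00; balance $58.06
Month 11: opening $58.06; interest $1.10 → $59.16; payment $59.16; balance $0.00

$59.16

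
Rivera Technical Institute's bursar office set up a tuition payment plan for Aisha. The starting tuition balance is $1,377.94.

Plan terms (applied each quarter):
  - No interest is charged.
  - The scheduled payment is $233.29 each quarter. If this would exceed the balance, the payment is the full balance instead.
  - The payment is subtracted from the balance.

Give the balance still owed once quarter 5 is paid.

$211.49

Quarter 1: opening $1,377.94; payment $233.29; balance $1,144.65
Quarter 2: opening $1,144.65; payment $233.29; balance $911.36
Quarter 3: opening $911.36; payment $233.29; balance $678.07
Quarter 4: opening $678.07; payment $233.29; balance $444.78
Quarter 5: opening $444.78; payment $233.29; balance $211.49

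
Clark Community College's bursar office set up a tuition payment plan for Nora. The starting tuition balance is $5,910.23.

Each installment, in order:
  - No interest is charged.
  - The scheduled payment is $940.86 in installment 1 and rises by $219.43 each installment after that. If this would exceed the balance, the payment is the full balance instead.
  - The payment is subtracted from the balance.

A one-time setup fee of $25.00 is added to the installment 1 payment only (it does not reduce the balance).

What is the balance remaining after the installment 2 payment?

$3,809.08

Installment 1: $5,910.23 − $940.86 (+ $25.00 fee) → $4,969.37
Installment 2: $4,969.37 − $1,160.29 → $3,809.08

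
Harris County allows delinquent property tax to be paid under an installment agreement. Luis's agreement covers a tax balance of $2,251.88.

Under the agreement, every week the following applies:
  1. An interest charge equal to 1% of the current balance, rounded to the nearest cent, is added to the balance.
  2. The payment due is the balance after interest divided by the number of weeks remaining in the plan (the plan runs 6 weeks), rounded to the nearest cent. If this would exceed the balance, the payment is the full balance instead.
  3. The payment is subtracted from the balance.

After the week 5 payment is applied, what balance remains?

# | Opening | Interest | Payment | End bal
1 | $2,251.88 | $22.52 | $379.07 | $1,895.33
2 | $1,895.33 | $18.95 | $382.86 | $1,531.42
3 | $1,531.42 | $15.31 | $386.68 | $1,160.05
4 | $1,160.05 | $11.60 | $390.55 | $781.10
5 | $781.10 | $7.81 | $394.46 | $394.45

$394.45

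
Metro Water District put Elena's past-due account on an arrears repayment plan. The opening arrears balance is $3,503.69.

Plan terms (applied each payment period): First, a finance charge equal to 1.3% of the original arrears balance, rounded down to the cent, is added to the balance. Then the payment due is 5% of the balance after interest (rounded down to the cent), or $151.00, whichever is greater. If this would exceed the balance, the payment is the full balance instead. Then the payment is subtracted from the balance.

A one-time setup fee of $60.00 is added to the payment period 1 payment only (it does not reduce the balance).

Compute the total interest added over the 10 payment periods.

# | Opening | Interest | Payment | Fee | End bal
1 | $3,503.69 | $45.54 | $177.46 | $60.00 | $3,371.77
2 | $3,371.77 | $45.54 | $170.86 | — | $3,246.45
3 | $3,246.45 | $45.54 | $164.59 | — | $3,127.40
4 | $3,127.40 | $45.54 | $158.64 | — | $3,014.30
5 | $3,014.30 | $45.54 | $152.99 | — | $2,906.85
6 | $2,906.85 | $45.54 | $151.00 | — | $2,801.39
7 | $2,801.39 | $45.54 | $151.00 | — | $2,695.93
8 | $2,695.93 | $45.54 | $151.00 | — | $2,590.47
9 | $2,590.47 | $45.54 | $151.00 | — | $2,485.01
10 | $2,485.01 | $45.54 | $151.00 | — | $2,379.55
Total interest: $45.54 + $45.54 + $45.54 + $45.54 + $45.54 + $45.54 + $45.54 + $45.54 + $45.54 + $45.54 = $455.40

$455.40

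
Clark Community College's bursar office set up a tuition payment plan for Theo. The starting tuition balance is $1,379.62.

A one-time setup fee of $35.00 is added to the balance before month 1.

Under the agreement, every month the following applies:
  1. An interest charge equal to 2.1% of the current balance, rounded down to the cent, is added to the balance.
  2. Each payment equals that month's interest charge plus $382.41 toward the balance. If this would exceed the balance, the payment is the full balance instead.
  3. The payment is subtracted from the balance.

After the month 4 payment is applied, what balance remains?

Month 1: opening $1,414.62; interest $29.70 → $1,444.32; payment $412.11; balance $1,032.21
Month 2: opening $1,032.21; interest $21.67 → $1,053.88; payment $404.08; balance $649.80
Month 3: opening $649.80; interest $13.64 → $663.44; payment $396.05; balance $267.39
Month 4: opening $267.39; interest $5.61 → $273.00; payment $273.00; balance $0.00

$0.00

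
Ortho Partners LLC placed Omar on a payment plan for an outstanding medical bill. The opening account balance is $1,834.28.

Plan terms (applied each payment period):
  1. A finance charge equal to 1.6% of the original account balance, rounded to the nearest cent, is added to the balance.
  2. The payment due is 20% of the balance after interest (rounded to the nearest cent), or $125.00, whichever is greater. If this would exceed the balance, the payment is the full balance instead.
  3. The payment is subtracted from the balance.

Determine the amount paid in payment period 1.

$372.73

Payment period 1: $1,834.28 +$29.35 interest = $1,863.63; pay $372.73 → $1,490.90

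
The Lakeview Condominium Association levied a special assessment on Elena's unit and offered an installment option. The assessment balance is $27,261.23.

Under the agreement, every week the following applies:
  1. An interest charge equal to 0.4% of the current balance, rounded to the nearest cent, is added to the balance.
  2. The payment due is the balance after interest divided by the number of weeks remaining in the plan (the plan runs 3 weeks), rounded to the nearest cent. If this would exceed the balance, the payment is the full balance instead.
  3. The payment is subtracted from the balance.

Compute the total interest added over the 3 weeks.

Week 1: opening $27,261.23; interest $109.04 → $27,370.27; payment $9,123.42; balance $18,246.85
Week 2: opening $18,246.85; interest $72.99 → $18,319.84; payment $9,159.92; balance $9,159.92
Week 3: opening $9,159.92; interest $36.64 → $9,196.56; payment $9,196.56; balance $0.00
Total interest: $109.04 + $72.99 + $36.64 = $218.67

$218.67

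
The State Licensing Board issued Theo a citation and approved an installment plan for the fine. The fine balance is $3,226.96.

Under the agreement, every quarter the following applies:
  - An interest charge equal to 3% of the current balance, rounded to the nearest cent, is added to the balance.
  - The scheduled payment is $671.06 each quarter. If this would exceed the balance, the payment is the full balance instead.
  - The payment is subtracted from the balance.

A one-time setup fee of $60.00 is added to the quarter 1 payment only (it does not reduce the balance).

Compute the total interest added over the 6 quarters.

$311.88

Quarter 1: $3,226.96 +$96.81 interest = $3,323.77; pay $671.06 (+ $60.00 fee) → $2,652.71
Quarter 2: $2,652.71 +$79.58 interest = $2,732.29; pay $671.06 → $2,061.23
Quarter 3: $2,061.23 +$61.84 interest = $2,123.07; pay $671.06 → $1,452.01
Quarter 4: $1,452.01 +$43.56 interest = $1,495.57; pay $671.06 → $824.51
Quarter 5: $824.51 +$24.74 interest = $849.25; pay $671.06 → $178.19
Quarter 6: $178.19 +$5.35 interest = $183.54; pay $183.54 → $0.00
Total interest: $96.81 + $79.58 + $61.84 + $43.56 + $24.74 + $5.35 = $311.88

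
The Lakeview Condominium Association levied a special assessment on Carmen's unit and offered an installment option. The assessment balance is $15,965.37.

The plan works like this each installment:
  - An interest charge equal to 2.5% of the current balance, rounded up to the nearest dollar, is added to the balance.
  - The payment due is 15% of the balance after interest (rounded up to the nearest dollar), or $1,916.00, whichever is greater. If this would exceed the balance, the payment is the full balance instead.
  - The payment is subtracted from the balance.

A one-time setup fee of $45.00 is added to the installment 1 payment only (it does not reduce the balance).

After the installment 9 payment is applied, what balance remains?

$0.00

# | Opening | Interest | Payment | Fee | End bal
1 | $15,965.37 | $400.00 | $2,455.00 | $45.00 | $13,910.37
2 | $13,910.37 | $348.00 | $2,139.00 | — | $12,119.37
3 | $12,119.37 | $303.00 | $1,916.00 | — | $10,506.37
4 | $10,506.37 | $263.00 | $1,916.00 | — | $8,853.37
5 | $8,853.37 | $222.00 | $1,916.00 | — | $7,159.37
6 | $7,159.37 | $179.00 | $1,916.00 | — | $5,422.37
7 | $5,422.37 | $136.00 | $1,916.00 | — | $3,642.37
8 | $3,642.37 | $92.00 | $1,916.00 | — | $1,818.37
9 | $1,818.37 | $46.00 | $1,864.37 | — | $0.00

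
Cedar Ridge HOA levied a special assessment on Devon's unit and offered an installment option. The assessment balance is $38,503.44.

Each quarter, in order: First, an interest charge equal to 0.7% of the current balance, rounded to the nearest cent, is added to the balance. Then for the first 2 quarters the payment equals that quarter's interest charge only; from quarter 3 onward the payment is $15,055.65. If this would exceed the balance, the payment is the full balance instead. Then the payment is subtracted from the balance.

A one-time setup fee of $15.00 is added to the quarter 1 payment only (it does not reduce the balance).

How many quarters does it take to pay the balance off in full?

Quarter 1: opening $38,503.44; interest $269.52 → $38,772.96; payment $269.52 (+ $15.00 fee); balance $38,503.44
Quarter 2: opening $38,503.44; interest $269.52 → $38,772.96; payment $269.52; balance $38,503.44
Quarter 3: opening $38,503.44; interest $269.52 → $38,772.96; payment $15,055.65; balance $23,717.31
Quarter 4: opening $23,717.31; interest $166.02 → $23,883.33; payment $15,055.65; balance $8,827.68
Quarter 5: opening $8,827.68; interest $61.79 → $8,889.47; payment $8,889.47; balance $0.00
Balance reaches $0.00 in quarter 5.

5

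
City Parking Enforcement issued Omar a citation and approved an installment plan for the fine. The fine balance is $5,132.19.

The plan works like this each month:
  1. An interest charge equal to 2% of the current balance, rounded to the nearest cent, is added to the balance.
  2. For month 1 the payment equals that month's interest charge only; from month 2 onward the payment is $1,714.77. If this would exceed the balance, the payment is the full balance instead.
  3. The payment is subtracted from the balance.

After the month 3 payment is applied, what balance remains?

$1,875.69

Month 1: opening $5,132.19; interest $102.64 → $5,234.83; payment $102.64; balance $5,132.19
Month 2: opening $5,132.19; interest $102.64 → $5,234.83; payment $1,714.77; balance $3,520.06
Month 3: opening $3,520.06; interest $70.40 → $3,590.46; payment $1,714.77; balance $1,875.69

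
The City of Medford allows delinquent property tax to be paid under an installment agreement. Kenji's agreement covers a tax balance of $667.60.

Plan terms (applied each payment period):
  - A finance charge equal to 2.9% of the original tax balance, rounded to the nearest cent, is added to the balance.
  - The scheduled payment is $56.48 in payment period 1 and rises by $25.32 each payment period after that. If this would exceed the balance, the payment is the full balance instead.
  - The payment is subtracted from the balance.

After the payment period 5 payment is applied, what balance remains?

# | Opening | Interest | Payment | End bal
1 | $667.60 | $19.36 | $56.48 | $630.48
2 | $630.48 | $19.36 | $81.80 | $568.04
3 | $568.04 | $19.36 | $107.12 | $480.28
4 | $480.28 | $19.36 | $132.44 | $367.20
5 | $367.20 | $19.36 | $157.76 | $228.80

$228.80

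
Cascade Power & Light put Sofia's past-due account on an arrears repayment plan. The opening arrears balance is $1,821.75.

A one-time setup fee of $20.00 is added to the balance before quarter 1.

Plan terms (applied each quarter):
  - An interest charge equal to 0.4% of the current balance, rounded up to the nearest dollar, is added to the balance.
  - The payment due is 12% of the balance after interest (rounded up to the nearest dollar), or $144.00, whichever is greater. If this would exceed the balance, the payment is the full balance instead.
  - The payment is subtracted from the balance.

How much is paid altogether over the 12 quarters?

Quarter 1: opening $1,841.75; interest $8.00 → $1,849.75; payment $222.00; balance $1,627.75
Quarter 2: opening $1,627.75; interest $7.00 → $1,634.75; payment $197.00; balance $1,437.75
Quarter 3: opening $1,437.75; interest $6.00 → $1,443.75; payment $174.00; balance $1,269.75
Quarter 4: opening $1,269.75; interest $6.00 → $1,275.75; payment $154.00; balance $1,121.75
Quarter 5: opening $1,121.75; interest $5.00 → $1,126.75; payment $144.00; balance $982.75
Quarter 6: opening $982.75; interest $4.00 → $986.75; payment $144.00; balance $842.75
Quarter 7: opening $842.75; interest $4.00 → $846.75; payment $144.00; balance $702.75
Quarter 8: opening $702.75; interest $3.00 → $705.75; payment $144.00; balance $561.75
Quarter 9: opening $561.75; interest $3.00 → $564.75; payment $144.00; balance $420.75
Quarter 10: opening $420.75; interest $2.00 → $422.75; payment $144.00; balance $278.75
Quarter 11: opening $278.75; interest $2.00 → $280.75; payment $144.00; balance $136.75
Quarter 12: opening $136.75; interest $1.00 → $137.75; payment $137.75; balance $0.00
Total paid: $1,892.75

$1,892.75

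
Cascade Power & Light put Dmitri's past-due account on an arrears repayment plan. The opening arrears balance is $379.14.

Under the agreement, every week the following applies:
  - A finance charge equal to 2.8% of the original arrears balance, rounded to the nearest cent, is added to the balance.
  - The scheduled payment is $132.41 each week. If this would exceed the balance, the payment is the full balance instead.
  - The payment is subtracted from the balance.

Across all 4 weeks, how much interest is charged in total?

$42.48

# | Opening | Interest | Payment | End bal
1 | $379.14 | $10.62 | $132.41 | $257.35
2 | $257.35 | $10.62 | $132.41 | $135.56
3 | $135.56 | $10.62 | $132.41 | $13.77
4 | $13.77 | $10.62 | $24.39 | $0.00
Total interest: $10.62 + $10.62 + $10.62 + $10.62 = $42.48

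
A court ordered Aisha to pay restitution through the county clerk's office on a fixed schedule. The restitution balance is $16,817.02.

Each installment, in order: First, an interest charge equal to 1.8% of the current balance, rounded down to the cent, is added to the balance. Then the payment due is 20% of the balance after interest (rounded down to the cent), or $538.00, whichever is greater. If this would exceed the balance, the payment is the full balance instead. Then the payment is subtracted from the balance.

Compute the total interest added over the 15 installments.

# | Opening | Interest | Payment | End bal
1 | $16,817.02 | $302.70 | $3,423.94 | $13,695.78
2 | $13,695.78 | $246.52 | $2,788.46 | $11,153.84
3 | $11,153.84 | $200.76 | $2,270.92 | $9,083.68
4 | $9,083.68 | $163.50 | $1,849.43 | $7,397.75
5 | $7,397.75 | $133.15 | $1,506.18 | $6,024.72
6 | $6,024.72 | $108.44 | $1,226.63 | $4,906.53
7 | $4,906.53 | $88.31 | $998.96 | $3,995.88
8 | $3,995.88 | $71.92 | $813.56 | $3,254.24
9 | $3,254.24 | $58.57 | $662.56 | $2,650.25
10 | $2,650.25 | $47.70 | $539.59 | $2,158.36
11 | $2,158.36 | $38.85 | $538.00 | $1,659.21
12 | $1,659.21 | $29.86 | $538.00 | $1,151.07
13 | $1,151.07 | $20.71 | $538.00 | $633.78
14 | $633.78 | $11.40 | $538.00 | $107.18
15 | $107.18 | $1.92 | $109.10 | $0.00
Total interest: $302.70 + $246.52 + $200.76 + $163.50 + $133.15 + $108.44 + $88.31 + $71.92 + $58.57 + $47.70 + $38.85 + $29.86 + $20.71 + $11.40 + $1.92 = $1,524.31

$1,524.31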